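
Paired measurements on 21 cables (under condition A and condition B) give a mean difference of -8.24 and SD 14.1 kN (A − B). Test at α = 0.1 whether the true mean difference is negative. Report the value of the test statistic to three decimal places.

H0: μ_d = 0; H1: μ_d < 0 (paired t-test on the differences, left-tailed).
t = d̄/(s_d/√n) = -8.24/(14.1/√21) = -2.678
df = n − 1 = 20
p-value = P(T ≤ -2.678) ≈ 0.0072
Since p ≈ 0.0072 < α = 0.1, reject H0; the data support H1.

-2.678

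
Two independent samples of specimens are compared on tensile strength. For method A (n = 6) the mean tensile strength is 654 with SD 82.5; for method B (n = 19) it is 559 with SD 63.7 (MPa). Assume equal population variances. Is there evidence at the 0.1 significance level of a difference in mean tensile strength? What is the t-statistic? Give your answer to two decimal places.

Let group 1 = method A, group 2 = method B. H0: μ_1 = μ_2; H1: μ_1 ≠ μ_2 (two-sample pooled-variance t-test, two-sided).
s_p² = [(6−1)·82.5² + (19−1)·63.7²]/(6+19−2) = 4655.2
t = (654 − 559)/√[4655.2·(1/6 + 1/19)] = 2.97
df = n₁ + n₂ − 2 = 23
Two-sided p-value ≈ 0.007
Since p ≈ 0.007 < α = 0.1, reject H0; the data support H1.

2.97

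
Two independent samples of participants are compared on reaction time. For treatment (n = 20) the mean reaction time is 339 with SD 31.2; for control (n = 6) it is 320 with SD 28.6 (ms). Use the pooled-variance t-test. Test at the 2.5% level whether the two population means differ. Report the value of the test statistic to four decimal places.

Let group 1 = treatment, group 2 = control. H0: μ_1 = μ_2; H1: μ_1 ≠ μ_2 (two-sample pooled-variance t-test, two-sided).
s_p² = [(20−1)·31.2² + (6−1)·28.6²]/(20+6−2) = 941.048
t = (339 − 320)/√[941.048·(1/20 + 1/6)] = 1.3306
df = n₁ + n₂ − 2 = 24
Two-sided p-value ≈ 0.196
Since p ≈ 0.196 > α = 0.025, fail to reject H0; the data do not provide sufficient evidence against H0.

1.3306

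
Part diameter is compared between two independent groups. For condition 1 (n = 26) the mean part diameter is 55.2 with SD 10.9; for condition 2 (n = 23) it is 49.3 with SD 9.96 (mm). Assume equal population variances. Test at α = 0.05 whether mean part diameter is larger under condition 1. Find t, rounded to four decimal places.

Let group 1 = condition 1, group 2 = condition 2. H0: μ_1 = μ_2; H1: μ_1 > μ_2 (two-sample pooled-variance t-test, right-tailed).
s_p² = [(26−1)·10.9² + (23−1)·9.96²]/(26+23−2) = 109.632
t = (55.2 − 49.3)/√[109.632·(1/26 + 1/23)] = 1.9685
df = n₁ + n₂ − 2 = 47
p-value = P(T ≥ 1.9685) ≈ 0.0275
Since p ≈ 0.0275 < α = 0.05, reject H0; the data support H1.

1.9685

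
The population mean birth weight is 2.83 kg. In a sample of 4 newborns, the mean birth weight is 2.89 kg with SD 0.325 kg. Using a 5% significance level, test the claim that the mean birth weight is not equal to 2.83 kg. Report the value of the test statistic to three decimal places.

0.369

H0: μ = 2.83; H1: μ ≠ 2.83 (one-sample t-test, two-sided).
t = (x̄ − μ₀)/(s/√n) = (2.89 − 2.83)/(0.325/√4) = 0.369
df = n − 1 = 3
Two-sided p-value ≈ 0.7365
Since p ≈ 0.7365 > α = 0.05, fail to reject H0; the data do not provide sufficient evidence against H0.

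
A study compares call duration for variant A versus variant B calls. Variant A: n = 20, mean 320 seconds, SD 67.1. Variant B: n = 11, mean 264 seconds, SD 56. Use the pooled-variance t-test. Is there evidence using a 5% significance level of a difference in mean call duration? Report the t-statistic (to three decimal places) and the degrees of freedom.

t = 2.350, df = 29

Let group 1 = variant A, group 2 = variant B. H0: μ_1 = μ_2; H1: μ_1 ≠ μ_2 (two-sample pooled-variance t-test, two-sided).
s_p² = [(20−1)·67.1² + (11−1)·56²]/(20+11−2) = 4031.23
t = (320 − 264)/√[4031.23·(1/20 + 1/11)] = 2.350
df = n₁ + n₂ − 2 = 29
Two-sided p-value ≈ 0.026
Since p ≈ 0.026 < α = 0.05, reject H0; the evidence is statistically significant.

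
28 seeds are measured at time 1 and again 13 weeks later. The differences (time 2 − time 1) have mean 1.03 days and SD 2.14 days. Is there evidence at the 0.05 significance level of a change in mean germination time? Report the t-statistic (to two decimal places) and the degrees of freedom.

t = 2.55, df = 27

H0: μ_d = 0; H1: μ_d ≠ 0 (paired t-test on the differences, two-sided).
t = d̄/(s_d/√n) = 1.03/(2.14/√28) = 2.55
df = n − 1 = 27
Two-sided p-value ≈ 0.0169
Since p ≈ 0.0169 < α = 0.05, reject H0; the data support H1.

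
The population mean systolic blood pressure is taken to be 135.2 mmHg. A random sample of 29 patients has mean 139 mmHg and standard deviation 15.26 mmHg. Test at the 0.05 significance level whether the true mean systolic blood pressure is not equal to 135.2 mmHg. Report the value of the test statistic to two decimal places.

H0: μ = 135.2; H1: μ ≠ 135.2 (one-sample t-test, two-sided).
t = (x̄ − μ₀)/(s/√n) = (139 − 135.2)/(15.26/√29) = 1.34
df = n − 1 = 28
Two-sided p-value ≈ 0.191
Since p ≈ 0.191 > α = 0.05, fail to reject H0; the evidence is not statistically significant.

1.34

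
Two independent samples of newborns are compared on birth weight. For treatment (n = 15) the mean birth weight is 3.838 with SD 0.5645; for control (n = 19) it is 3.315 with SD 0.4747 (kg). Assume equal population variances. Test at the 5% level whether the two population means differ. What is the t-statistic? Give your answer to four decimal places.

2.9350

Let group 1 = treatment, group 2 = control. H0: μ_1 = μ_2; H1: μ_1 ≠ μ_2 (two-sample pooled-variance t-test, two-sided).
s_p² = [(15−1)·0.5645² + (19−1)·0.4747²]/(15+19−2) = 0.266168
t = (3.838 − 3.315)/√[0.266168·(1/15 + 1/19)] = 2.9350
df = n₁ + n₂ − 2 = 32
Two-sided p-value ≈ 0.0061
Since p ≈ 0.0061 < α = 0.05, reject H0; the evidence is statistically significant.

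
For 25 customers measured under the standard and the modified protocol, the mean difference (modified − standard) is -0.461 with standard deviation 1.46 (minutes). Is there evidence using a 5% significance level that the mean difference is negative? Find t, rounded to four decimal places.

H0: μ_d = 0; H1: μ_d < 0 (paired t-test on the differences, left-tailed).
t = d̄/(s_d/√n) = -0.461/(1.46/√25) = -1.5788
df = n − 1 = 24
p-value = P(T ≤ -1.5788) ≈ 0.064
Since p ≈ 0.064 > α = 0.05, fail to reject H0; the evidence is not statistically significant.

-1.5788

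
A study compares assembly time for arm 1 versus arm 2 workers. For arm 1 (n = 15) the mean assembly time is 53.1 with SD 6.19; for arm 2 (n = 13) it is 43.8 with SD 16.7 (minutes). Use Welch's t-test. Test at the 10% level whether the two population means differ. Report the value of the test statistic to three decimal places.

1.898

Let group 1 = arm 1, group 2 = arm 2. H0: μ_1 = μ_2; H1: μ_1 ≠ μ_2 (Welch's two-sample t-test, two-sided).
t = (x̄_1 − x̄_2)/√(s_1²/n_1 + s_2²/n_2) = (53.1 − 43.8)/√(6.19²/15 + 16.7²/13) = 1.898
Welch–Satterthwaite df ≈ 14.85
Two-sided p-value ≈ 0.077
Since p ≈ 0.077 < α = 0.1, reject H0; the data support H1.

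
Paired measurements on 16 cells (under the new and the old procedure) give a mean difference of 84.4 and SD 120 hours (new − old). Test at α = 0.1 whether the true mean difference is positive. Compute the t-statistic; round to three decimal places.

H0: μ_d = 0; H1: μ_d > 0 (paired t-test on the differences, right-tailed).
t = d̄/(s_d/√n) = 84.4/(120/√16) = 2.813
df = n − 1 = 15
p-value = P(T ≥ 2.813) ≈ 0.007
Since p ≈ 0.007 < α = 0.1, reject H0; the evidence is statistically significant.

2.813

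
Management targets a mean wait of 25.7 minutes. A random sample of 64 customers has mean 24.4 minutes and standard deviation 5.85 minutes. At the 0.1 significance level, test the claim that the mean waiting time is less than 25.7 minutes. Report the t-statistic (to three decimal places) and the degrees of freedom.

t = -1.778, df = 63

H0: μ = 25.7; H1: μ < 25.7 (one-sample t-test, left-tailed).
t = (x̄ − μ₀)/(s/√n) = (24.4 − 25.7)/(5.85/√64) = -1.778
df = n − 1 = 63
p-value = P(T ≤ -1.778) ≈ 0.040
Since p ≈ 0.040 < α = 0.1, reject H0; the evidence is statistically significant.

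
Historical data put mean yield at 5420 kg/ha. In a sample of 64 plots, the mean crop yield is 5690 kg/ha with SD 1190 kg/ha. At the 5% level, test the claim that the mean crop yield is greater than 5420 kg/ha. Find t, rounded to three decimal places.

H0: μ = 5420; H1: μ > 5420 (one-sample t-test, right-tailed).
t = (x̄ − μ₀)/(s/√n) = (5690 − 5420)/(1190/√64) = 1.815
df = n − 1 = 63
p-value = P(T ≥ 1.815) ≈ 0.0371
Since p ≈ 0.0371 < α = 0.05, reject H0; the evidence is statistically significant.

1.815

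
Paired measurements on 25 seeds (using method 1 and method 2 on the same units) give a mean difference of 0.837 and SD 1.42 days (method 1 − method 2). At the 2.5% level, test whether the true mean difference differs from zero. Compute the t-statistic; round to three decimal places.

H0: μ_d = 0; H1: μ_d ≠ 0 (paired t-test on the differences, two-sided).
t = d̄/(s_d/√n) = 0.837/(1.42/√25) = 2.947
df = n − 1 = 24
Two-sided p-value ≈ 0.007
Since p ≈ 0.007 < α = 0.025, reject H0; the evidence is statistically significant.

2.947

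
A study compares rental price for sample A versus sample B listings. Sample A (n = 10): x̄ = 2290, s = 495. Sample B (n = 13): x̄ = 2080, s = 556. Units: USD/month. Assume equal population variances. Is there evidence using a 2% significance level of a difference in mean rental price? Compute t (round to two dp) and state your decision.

Let group 1 = sample A, group 2 = sample B. H0: μ_1 = μ_2; H1: μ_1 ≠ μ_2 (two-sample pooled-variance t-test, two-sided).
s_p² = [(10−1)·495² + (13−1)·556²]/(10+13−2) = 281660
t = (2290 − 2080)/√[281660·(1/10 + 1/13)] = 0.94
df = n₁ + n₂ − 2 = 21
Two-sided p-value ≈ 0.358
Since p ≈ 0.358 > α = 0.02, fail to reject H0; the evidence is not statistically significant.

t = 0.94; fail to reject H0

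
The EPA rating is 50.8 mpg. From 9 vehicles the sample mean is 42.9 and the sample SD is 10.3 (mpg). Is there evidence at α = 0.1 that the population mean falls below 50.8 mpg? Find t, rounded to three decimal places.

-2.301

H0: μ = 50.8; H1: μ < 50.8 (one-sample t-test, left-tailed).
t = (x̄ − μ₀)/(s/√n) = (42.9 − 50.8)/(10.3/√9) = -2.301
df = n − 1 = 8
p-value = P(T ≤ -2.301) ≈ 0.0252
Since p ≈ 0.0252 < α = 0.1, reject H0; the data support H1.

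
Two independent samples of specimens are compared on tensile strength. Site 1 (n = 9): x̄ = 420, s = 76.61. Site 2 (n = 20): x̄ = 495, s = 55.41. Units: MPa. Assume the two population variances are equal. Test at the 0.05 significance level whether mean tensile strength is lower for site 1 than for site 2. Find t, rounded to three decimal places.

Let group 1 = site 1, group 2 = site 2. H0: μ_1 = μ_2; H1: μ_1 < μ_2 (two-sample pooled-variance t-test, left-tailed).
s_p² = [(9−1)·76.61² + (20−1)·55.41²]/(9+20−2) = 3899.55
t = (420 − 495)/√[3899.55·(1/9 + 1/20)] = -2.992
df = n₁ + n₂ − 2 = 27
p-value = P(T ≤ -2.992) ≈ 0.0029
Since p ≈ 0.0029 < α = 0.05, reject H0; the data support H1.

-2.992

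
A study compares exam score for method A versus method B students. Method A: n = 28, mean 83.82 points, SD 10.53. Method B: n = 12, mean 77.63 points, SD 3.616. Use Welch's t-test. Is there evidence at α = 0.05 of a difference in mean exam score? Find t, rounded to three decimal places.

Let group 1 = method A, group 2 = method B. H0: μ_1 = μ_2; H1: μ_1 ≠ μ_2 (Welch's two-sample t-test, two-sided).
t = (x̄_1 − x̄_2)/√(s_1²/n_1 + s_2²/n_2) = (83.82 − 77.63)/√(10.53²/28 + 3.616²/12) = 2.755
Welch–Satterthwaite df ≈ 37.02
Two-sided p-value ≈ 0.0091
Since p ≈ 0.0091 < α = 0.05, reject H0; the data support H1.

2.755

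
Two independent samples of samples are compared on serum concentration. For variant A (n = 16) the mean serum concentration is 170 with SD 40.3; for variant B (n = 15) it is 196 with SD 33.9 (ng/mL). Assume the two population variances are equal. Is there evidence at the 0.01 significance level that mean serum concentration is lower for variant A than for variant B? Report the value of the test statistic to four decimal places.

Let group 1 = variant A, group 2 = variant B. H0: μ_1 = μ_2; H1: μ_1 < μ_2 (two-sample pooled-variance t-test, left-tailed).
s_p² = [(16−1)·40.3² + (15−1)·33.9²]/(16+15−2) = 1394.84
t = (170 − 196)/√[1394.84·(1/16 + 1/15)] = -1.9370
df = n₁ + n₂ − 2 = 29
p-value = P(T ≤ -1.9370) ≈ 0.031
Since p ≈ 0.031 > α = 0.01, fail to reject H0; the data do not provide sufficient evidence against H0.

-1.9370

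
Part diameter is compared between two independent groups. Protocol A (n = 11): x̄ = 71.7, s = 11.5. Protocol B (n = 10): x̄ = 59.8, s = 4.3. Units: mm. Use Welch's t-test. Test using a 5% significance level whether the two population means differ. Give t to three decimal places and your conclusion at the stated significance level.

Let group 1 = protocol A, group 2 = protocol B. H0: μ_1 = μ_2; H1: μ_1 ≠ μ_2 (Welch's two-sample t-test, two-sided).
t = (x̄_1 − x̄_2)/√(s_1²/n_1 + s_2²/n_2) = (71.7 − 59.8)/√(11.5²/11 + 4.3²/10) = 3.195
Welch–Satterthwaite df ≈ 12.97
Two-sided p-value ≈ 0.007
Since p ≈ 0.007 < α = 0.05, reject H0; the data support H1.

t = 3.195; reject H0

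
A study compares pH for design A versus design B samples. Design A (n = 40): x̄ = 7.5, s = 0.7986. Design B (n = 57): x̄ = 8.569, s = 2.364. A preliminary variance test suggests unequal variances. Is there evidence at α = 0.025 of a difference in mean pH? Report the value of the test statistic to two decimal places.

Let group 1 = design A, group 2 = design B. H0: μ_1 = μ_2; H1: μ_1 ≠ μ_2 (Welch's two-sample t-test, two-sided).
t = (x̄_1 − x̄_2)/√(s_1²/n_1 + s_2²/n_2) = (7.5 − 8.569)/√(0.7986²/40 + 2.364²/57) = -3.17
Welch–Satterthwaite df ≈ 72.93
Two-sided p-value ≈ 0.0023
Since p ≈ 0.0023 < α = 0.025, reject H0; the evidence is statistically significant.

-3.17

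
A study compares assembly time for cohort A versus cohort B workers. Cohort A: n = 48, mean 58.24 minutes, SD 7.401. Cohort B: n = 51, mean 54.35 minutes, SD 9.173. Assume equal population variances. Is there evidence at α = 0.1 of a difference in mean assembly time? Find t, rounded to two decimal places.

2.31

Let group 1 = cohort A, group 2 = cohort B. H0: μ_1 = μ_2; H1: μ_1 ≠ μ_2 (two-sample pooled-variance t-test, two-sided).
s_p² = [(48−1)·7.401² + (51−1)·9.173²]/(48+51−2) = 69.9135
t = (58.24 − 54.35)/√[69.9135·(1/48 + 1/51)] = 2.31
df = n₁ + n₂ − 2 = 97
Two-sided p-value ≈ 0.023
Since p ≈ 0.023 < α = 0.1, reject H0; the evidence is statistically significant.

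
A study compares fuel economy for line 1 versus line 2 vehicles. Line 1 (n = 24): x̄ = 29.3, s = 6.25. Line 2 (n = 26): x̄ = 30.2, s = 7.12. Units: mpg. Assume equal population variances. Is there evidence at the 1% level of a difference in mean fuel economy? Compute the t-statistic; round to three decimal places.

-0.473

Let group 1 = line 1, group 2 = line 2. H0: μ_1 = μ_2; H1: μ_1 ≠ μ_2 (two-sample pooled-variance t-test, two-sided).
s_p² = [(24−1)·6.25² + (26−1)·7.12²]/(24+26−2) = 45.1208
t = (29.3 − 30.2)/√[45.1208·(1/24 + 1/26)] = -0.473
df = n₁ + n₂ − 2 = 48
Two-sided p-value ≈ 0.6381
Since p ≈ 0.6381 > α = 0.01, fail to reject H0; the data do not provide sufficient evidence against H0.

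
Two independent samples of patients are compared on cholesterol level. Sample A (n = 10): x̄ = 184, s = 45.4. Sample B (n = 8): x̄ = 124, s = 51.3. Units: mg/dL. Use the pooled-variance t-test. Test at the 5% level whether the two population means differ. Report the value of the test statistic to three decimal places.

Let group 1 = sample A, group 2 = sample B. H0: μ_1 = μ_2; H1: μ_1 ≠ μ_2 (two-sample pooled-variance t-test, two-sided).
s_p² = [(10−1)·45.4² + (8−1)·51.3²]/(10+8−2) = 2310.77
t = (184 − 124)/√[2310.77·(1/10 + 1/8)] = 2.631
df = n₁ + n₂ − 2 = 16
Two-sided p-value ≈ 0.0181
Since p ≈ 0.0181 < α = 0.05, reject H0; the data support H1.

2.631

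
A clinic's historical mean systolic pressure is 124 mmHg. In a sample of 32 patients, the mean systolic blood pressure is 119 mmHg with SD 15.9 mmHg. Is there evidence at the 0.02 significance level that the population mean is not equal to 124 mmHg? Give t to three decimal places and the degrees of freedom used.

H0: μ = 124; H1: μ ≠ 124 (one-sample t-test, two-sided).
t = (x̄ − μ₀)/(s/√n) = (119 − 124)/(15.9/√32) = -1.779
df = n − 1 = 31
Two-sided p-value ≈ 0.0851
Since p ≈ 0.0851 > α = 0.02, fail to reject H0; the data do not provide sufficient evidence against H0.

t = -1.779, df = 31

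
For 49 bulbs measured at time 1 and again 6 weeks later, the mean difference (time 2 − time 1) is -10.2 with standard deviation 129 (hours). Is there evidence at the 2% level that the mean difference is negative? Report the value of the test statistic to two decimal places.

-0.55

H0: μ_d = 0; H1: μ_d < 0 (paired t-test on the differences, left-tailed).
t = d̄/(s_d/√n) = -10.2/(129/√49) = -0.55
df = n − 1 = 48
p-value = P(T ≤ -0.55) ≈ 0.2912
Since p ≈ 0.2912 > α = 0.02, fail to reject H0; the evidence is not statistically significant.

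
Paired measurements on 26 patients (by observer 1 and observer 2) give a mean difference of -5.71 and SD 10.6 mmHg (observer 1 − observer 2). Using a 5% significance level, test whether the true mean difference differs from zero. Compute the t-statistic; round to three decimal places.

-2.747

H0: μ_d = 0; H1: μ_d ≠ 0 (paired t-test on the differences, two-sided).
t = d̄/(s_d/√n) = -5.71/(10.6/√26) = -2.747
df = n − 1 = 25
Two-sided p-value ≈ 0.011
Since p ≈ 0.011 < α = 0.05, reject H0; the data support H1.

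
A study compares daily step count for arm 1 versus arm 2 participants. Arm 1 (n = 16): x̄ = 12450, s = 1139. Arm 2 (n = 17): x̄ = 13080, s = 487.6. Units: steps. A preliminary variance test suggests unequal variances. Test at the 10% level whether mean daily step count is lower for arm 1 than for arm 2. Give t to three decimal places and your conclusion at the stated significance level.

Let group 1 = arm 1, group 2 = arm 2. H0: μ_1 = μ_2; H1: μ_1 < μ_2 (Welch's two-sample t-test, left-tailed).
t = (x̄_1 − x̄_2)/√(s_1²/n_1 + s_2²/n_2) = (12450 − 13080)/√(1139²/16 + 487.6²/17) = -2.043
Welch–Satterthwaite df ≈ 20.06
p-value = P(T ≤ -2.043) ≈ 0.0272
Since p ≈ 0.0272 < α = 0.1, reject H0; the data support H1.

t = -2.043; reject H0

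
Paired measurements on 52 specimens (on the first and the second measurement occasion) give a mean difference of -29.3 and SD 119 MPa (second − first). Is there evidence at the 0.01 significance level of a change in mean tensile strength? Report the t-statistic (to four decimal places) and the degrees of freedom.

H0: μ_d = 0; H1: μ_d ≠ 0 (paired t-test on the differences, two-sided).
t = d̄/(s_d/√n) = -29.3/(119/√52) = -1.7755
df = n − 1 = 51
Two-sided p-value ≈ 0.082
Since p ≈ 0.082 > α = 0.01, fail to reject H0; the data do not provide sufficient evidence against H0.

t = -1.7755, df = 51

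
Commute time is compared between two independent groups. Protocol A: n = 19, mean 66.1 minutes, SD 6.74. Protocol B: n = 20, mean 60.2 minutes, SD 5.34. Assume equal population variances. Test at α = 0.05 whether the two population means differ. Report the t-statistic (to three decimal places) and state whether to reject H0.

Let group 1 = protocol A, group 2 = protocol B. H0: μ_1 = μ_2; H1: μ_1 ≠ μ_2 (two-sample pooled-variance t-test, two-sided).
s_p² = [(19−1)·6.74² + (20−1)·5.34²]/(19+20−2) = 36.7431
t = (66.1 − 60.2)/√[36.7431·(1/19 + 1/20)] = 3.038
df = n₁ + n₂ − 2 = 37
Two-sided p-value ≈ 0.0043
Since p ≈ 0.0043 < α = 0.05, reject H0; the data support H1.

t = 3.038; reject H0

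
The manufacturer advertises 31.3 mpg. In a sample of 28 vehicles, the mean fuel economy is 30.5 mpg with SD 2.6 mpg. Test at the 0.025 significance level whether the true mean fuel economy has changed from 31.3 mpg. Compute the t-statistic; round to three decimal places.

-1.628

H0: μ = 31.3; H1: μ ≠ 31.3 (one-sample t-test, two-sided).
t = (x̄ − μ₀)/(s/√n) = (30.5 − 31.3)/(2.6/√28) = -1.628
df = n − 1 = 27
Two-sided p-value ≈ 0.1151
Since p ≈ 0.1151 > α = 0.025, fail to reject H0; the evidence is not statistically significant.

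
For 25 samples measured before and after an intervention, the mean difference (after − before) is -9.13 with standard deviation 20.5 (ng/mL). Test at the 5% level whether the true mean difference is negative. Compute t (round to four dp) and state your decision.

H0: μ_d = 0; H1: μ_d < 0 (paired t-test on the differences, left-tailed).
t = d̄/(s_d/√n) = -9.13/(20.5/√25) = -2.2268
df = n − 1 = 24
p-value = P(T ≤ -2.2268) ≈ 0.018
Since p ≈ 0.018 < α = 0.05, reject H0; the data support H1.

t = -2.2268; reject H0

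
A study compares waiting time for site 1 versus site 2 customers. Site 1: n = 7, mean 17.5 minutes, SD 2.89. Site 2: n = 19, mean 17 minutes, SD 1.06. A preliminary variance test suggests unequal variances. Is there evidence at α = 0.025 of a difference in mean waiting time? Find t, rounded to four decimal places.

Let group 1 = site 1, group 2 = site 2. H0: μ_1 = μ_2; H1: μ_1 ≠ μ_2 (Welch's two-sample t-test, two-sided).
t = (x̄_1 − x̄_2)/√(s_1²/n_1 + s_2²/n_2) = (17.5 − 17)/√(2.89²/7 + 1.06²/19) = 0.4468
Welch–Satterthwaite df ≈ 6.60
Two-sided p-value ≈ 0.669
Since p ≈ 0.669 > α = 0.025, fail to reject H0; the evidence is not statistically significant.

0.4468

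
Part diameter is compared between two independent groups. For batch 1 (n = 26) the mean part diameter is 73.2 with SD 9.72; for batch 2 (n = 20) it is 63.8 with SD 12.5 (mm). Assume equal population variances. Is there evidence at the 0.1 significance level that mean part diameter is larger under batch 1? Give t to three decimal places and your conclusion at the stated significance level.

t = 2.871; reject H0

Let group 1 = batch 1, group 2 = batch 2. H0: μ_1 = μ_2; H1: μ_1 > μ_2 (two-sample pooled-variance t-test, right-tailed).
s_p² = [(26−1)·9.72² + (20−1)·12.5²]/(26+20−2) = 121.153
t = (73.2 − 63.8)/√[121.153·(1/26 + 1/20)] = 2.871
df = n₁ + n₂ − 2 = 44
p-value = P(T ≥ 2.871) ≈ 0.0031
Since p ≈ 0.0031 < α = 0.1, reject H0; the evidence is statistically significant.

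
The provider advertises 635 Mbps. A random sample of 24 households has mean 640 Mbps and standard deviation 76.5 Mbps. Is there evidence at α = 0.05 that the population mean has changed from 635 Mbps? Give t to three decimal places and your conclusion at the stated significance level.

t = 0.320; fail to reject H0

H0: μ = 635; H1: μ ≠ 635 (one-sample t-test, two-sided).
t = (x̄ − μ₀)/(s/√n) = (640 − 635)/(76.5/√24) = 0.320
df = n − 1 = 23
Two-sided p-value ≈ 0.7517
Since p ≈ 0.7517 > α = 0.05, fail to reject H0; the data do not provide sufficient evidence against H0.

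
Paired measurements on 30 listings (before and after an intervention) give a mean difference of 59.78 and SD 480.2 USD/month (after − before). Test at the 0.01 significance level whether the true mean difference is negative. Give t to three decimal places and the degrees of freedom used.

t = 0.682, df = 29

H0: μ_d = 0; H1: μ_d < 0 (paired t-test on the differences, left-tailed).
t = d̄/(s_d/√n) = 59.78/(480.2/√30) = 0.682
df = n − 1 = 29
p-value = P(T ≤ 0.682) ≈ 0.750
Since p ≈ 0.750 > α = 0.01, fail to reject H0; the evidence is not statistically significant.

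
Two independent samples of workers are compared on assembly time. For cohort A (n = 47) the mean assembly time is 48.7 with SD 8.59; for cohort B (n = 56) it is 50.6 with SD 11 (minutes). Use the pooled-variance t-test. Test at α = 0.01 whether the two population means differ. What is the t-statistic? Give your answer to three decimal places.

-0.963

Let group 1 = cohort A, group 2 = cohort B. H0: μ_1 = μ_2; H1: μ_1 ≠ μ_2 (two-sample pooled-variance t-test, two-sided).
s_p² = [(47−1)·8.59² + (56−1)·11²]/(47+56−2) = 99.4976
t = (48.7 − 50.6)/√[99.4976·(1/47 + 1/56)] = -0.963
df = n₁ + n₂ − 2 = 101
Two-sided p-value ≈ 0.3379
Since p ≈ 0.3379 > α = 0.01, fail to reject H0; the evidence is not statistically significant.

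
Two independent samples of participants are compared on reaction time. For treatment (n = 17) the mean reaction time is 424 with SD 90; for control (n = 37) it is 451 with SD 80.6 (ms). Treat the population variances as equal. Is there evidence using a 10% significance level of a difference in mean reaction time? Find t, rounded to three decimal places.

-1.102

Let group 1 = treatment, group 2 = control. H0: μ_1 = μ_2; H1: μ_1 ≠ μ_2 (two-sample pooled-variance t-test, two-sided).
s_p² = [(17−1)·90² + (37−1)·80.6²]/(17+37−2) = 6989.79
t = (424 − 451)/√[6989.79·(1/17 + 1/37)] = -1.102
df = n₁ + n₂ − 2 = 52
Two-sided p-value ≈ 0.275
Since p ≈ 0.275 > α = 0.1, fail to reject H0; the data do not provide sufficient evidence against H0.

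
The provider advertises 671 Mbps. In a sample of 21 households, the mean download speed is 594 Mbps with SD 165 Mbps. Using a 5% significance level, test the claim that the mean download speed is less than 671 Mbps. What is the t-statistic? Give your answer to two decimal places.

H0: μ = 671; H1: μ < 671 (one-sample t-test, left-tailed).
t = (x̄ − μ₀)/(s/√n) = (594 − 671)/(165/√21) = -2.14
df = n − 1 = 20
p-value = P(T ≤ -2.14) ≈ 0.022
Since p ≈ 0.022 < α = 0.05, reject H0; the data support H1.

-2.14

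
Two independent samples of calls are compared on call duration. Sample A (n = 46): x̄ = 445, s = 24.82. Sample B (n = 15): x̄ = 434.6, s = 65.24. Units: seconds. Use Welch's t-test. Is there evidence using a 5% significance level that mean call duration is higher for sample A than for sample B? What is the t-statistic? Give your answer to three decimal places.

Let group 1 = sample A, group 2 = sample B. H0: μ_1 = μ_2; H1: μ_1 > μ_2 (Welch's two-sample t-test, right-tailed).
t = (x̄_1 − x̄_2)/√(s_1²/n_1 + s_2²/n_2) = (445 − 434.6)/√(24.82²/46 + 65.24²/15) = 0.603
Welch–Satterthwaite df ≈ 15.34
p-value = P(T ≥ 0.603) ≈ 0.2776
Since p ≈ 0.2776 > α = 0.05, fail to reject H0; the data do not provide sufficient evidence against H0.

0.603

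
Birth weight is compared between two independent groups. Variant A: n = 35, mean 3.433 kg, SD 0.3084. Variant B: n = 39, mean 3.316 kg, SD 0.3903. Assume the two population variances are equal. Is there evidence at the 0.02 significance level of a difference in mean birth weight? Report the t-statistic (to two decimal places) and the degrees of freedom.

t = 1.42, df = 72

Let group 1 = variant A, group 2 = variant B. H0: μ_1 = μ_2; H1: μ_1 ≠ μ_2 (two-sample pooled-variance t-test, two-sided).
s_p² = [(35−1)·0.3084² + (39−1)·0.3903²]/(35+39−2) = 0.125312
t = (3.433 − 3.316)/√[0.125312·(1/35 + 1/39)] = 1.42
df = n₁ + n₂ − 2 = 72
Two-sided p-value ≈ 0.160
Since p ≈ 0.160 > α = 0.02, fail to reject H0; the data do not provide sufficient evidence against H0.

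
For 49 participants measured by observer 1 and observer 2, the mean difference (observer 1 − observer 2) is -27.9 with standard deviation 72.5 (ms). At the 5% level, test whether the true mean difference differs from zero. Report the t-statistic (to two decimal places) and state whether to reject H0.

t = -2.69; reject H0

H0: μ_d = 0; H1: μ_d ≠ 0 (paired t-test on the differences, two-sided).
t = d̄/(s_d/√n) = -27.9/(72.5/√49) = -2.69
df = n − 1 = 48
Two-sided p-value ≈ 0.0097
Since p ≈ 0.0097 < α = 0.05, reject H0; the data support H1.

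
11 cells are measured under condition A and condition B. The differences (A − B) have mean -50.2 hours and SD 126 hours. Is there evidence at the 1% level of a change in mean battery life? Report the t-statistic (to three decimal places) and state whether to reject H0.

t = -1.321; fail to reject H0

H0: μ_d = 0; H1: μ_d ≠ 0 (paired t-test on the differences, two-sided).
t = d̄/(s_d/√n) = -50.2/(126/√11) = -1.321
df = n − 1 = 10
Two-sided p-value ≈ 0.216
Since p ≈ 0.216 > α = 0.01, fail to reject H0; the evidence is not statistically significant.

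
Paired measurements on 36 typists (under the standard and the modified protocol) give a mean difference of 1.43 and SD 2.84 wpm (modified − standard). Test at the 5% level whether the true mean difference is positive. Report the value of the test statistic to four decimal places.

3.0211

H0: μ_d = 0; H1: μ_d > 0 (paired t-test on the differences, right-tailed).
t = d̄/(s_d/√n) = 1.43/(2.84/√36) = 3.0211
df = n − 1 = 35
p-value = P(T ≥ 3.0211) ≈ 0.0023
Since p ≈ 0.0023 < α = 0.05, reject H0; the data support H1.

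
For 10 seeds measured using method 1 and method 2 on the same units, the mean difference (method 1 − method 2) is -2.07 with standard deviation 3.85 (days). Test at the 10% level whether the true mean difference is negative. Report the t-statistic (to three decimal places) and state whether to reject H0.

H0: μ_d = 0; H1: μ_d < 0 (paired t-test on the differences, left-tailed).
t = d̄/(s_d/√n) = -2.07/(3.85/√10) = -1.700
df = n − 1 = 9
p-value = P(T ≤ -1.700) ≈ 0.062
Since p ≈ 0.062 < α = 0.1, reject H0; the evidence is statistically significant.

t = -1.700; reject H0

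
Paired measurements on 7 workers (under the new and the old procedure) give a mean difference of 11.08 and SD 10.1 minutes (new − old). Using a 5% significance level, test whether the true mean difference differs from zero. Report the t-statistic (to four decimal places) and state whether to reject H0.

t = 2.9025; reject H0

H0: μ_d = 0; H1: μ_d ≠ 0 (paired t-test on the differences, two-sided).
t = d̄/(s_d/√n) = 11.08/(10.1/√7) = 2.9025
df = n − 1 = 6
Two-sided p-value ≈ 0.0272
Since p ≈ 0.0272 < α = 0.05, reject H0; the data support H1.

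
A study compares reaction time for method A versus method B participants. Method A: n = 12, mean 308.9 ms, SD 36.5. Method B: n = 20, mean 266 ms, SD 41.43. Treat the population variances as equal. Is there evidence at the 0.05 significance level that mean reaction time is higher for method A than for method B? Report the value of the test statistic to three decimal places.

2.960

Let group 1 = method A, group 2 = method B. H0: μ_1 = μ_2; H1: μ_1 > μ_2 (two-sample pooled-variance t-test, right-tailed).
s_p² = [(12−1)·36.5² + (20−1)·41.43²]/(12+20−2) = 1575.57
t = (308.9 − 266)/√[1575.57·(1/12 + 1/20)] = 2.960
df = n₁ + n₂ − 2 = 30
p-value = P(T ≥ 2.960) ≈ 0.003
Since p ≈ 0.003 < α = 0.05, reject H0; the evidence is statistically significant.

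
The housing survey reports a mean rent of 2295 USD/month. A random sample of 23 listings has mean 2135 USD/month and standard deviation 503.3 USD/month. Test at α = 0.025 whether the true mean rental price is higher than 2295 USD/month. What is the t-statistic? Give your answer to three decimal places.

-1.525

H0: μ = 2295; H1: μ > 2295 (one-sample t-test, right-tailed).
t = (x̄ − μ₀)/(s/√n) = (2135 − 2295)/(503.3/√23) = -1.525
df = n − 1 = 22
p-value = P(T ≥ -1.525) ≈ 0.929
Since p ≈ 0.929 > α = 0.025, fail to reject H0; the evidence is not statistically significant.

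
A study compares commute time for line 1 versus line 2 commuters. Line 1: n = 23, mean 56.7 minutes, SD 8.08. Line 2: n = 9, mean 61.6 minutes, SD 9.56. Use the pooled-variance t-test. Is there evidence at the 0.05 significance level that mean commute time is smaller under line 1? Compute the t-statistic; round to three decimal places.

-1.466

Let group 1 = line 1, group 2 = line 2. H0: μ_1 = μ_2; H1: μ_1 < μ_2 (two-sample pooled-variance t-test, left-tailed).
s_p² = [(23−1)·8.08² + (9−1)·9.56²]/(23+9−2) = 72.2483
t = (56.7 − 61.6)/√[72.2483·(1/23 + 1/9)] = -1.466
df = n₁ + n₂ − 2 = 30
p-value = P(T ≤ -1.466) ≈ 0.0765
Since p ≈ 0.0765 > α = 0.05, fail to reject H0; the evidence is not statistically significant.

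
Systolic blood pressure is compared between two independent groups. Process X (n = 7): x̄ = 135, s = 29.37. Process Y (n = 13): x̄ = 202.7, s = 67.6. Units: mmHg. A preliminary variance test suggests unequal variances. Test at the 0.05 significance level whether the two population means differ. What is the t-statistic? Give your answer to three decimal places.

-3.107

Let group 1 = process X, group 2 = process Y. H0: μ_1 = μ_2; H1: μ_1 ≠ μ_2 (Welch's two-sample t-test, two-sided).
t = (x̄_1 − x̄_2)/√(s_1²/n_1 + s_2²/n_2) = (135 − 202.7)/√(29.37²/7 + 67.6²/13) = -3.107
Welch–Satterthwaite df ≈ 17.57
Two-sided p-value ≈ 0.0062
Since p ≈ 0.0062 < α = 0.05, reject H0; the data support H1.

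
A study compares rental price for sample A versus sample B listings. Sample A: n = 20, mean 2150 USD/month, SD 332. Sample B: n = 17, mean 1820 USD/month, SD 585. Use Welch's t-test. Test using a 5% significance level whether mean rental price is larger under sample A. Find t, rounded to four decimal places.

Let group 1 = sample A, group 2 = sample B. H0: μ_1 = μ_2; H1: μ_1 > μ_2 (Welch's two-sample t-test, right-tailed).
t = (x̄_1 − x̄_2)/√(s_1²/n_1 + s_2²/n_2) = (2150 − 1820)/√(332²/20 + 585²/17) = 2.0608
Welch–Satterthwaite df ≈ 24.42
p-value = P(T ≥ 2.0608) ≈ 0.025
Since p ≈ 0.025 < α = 0.05, reject H0; the evidence is statistically significant.

2.0608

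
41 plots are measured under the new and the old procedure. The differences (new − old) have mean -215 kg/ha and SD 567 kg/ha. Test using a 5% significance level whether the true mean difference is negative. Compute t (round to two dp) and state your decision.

t = -2.43; reject H0

H0: μ_d = 0; H1: μ_d < 0 (paired t-test on the differences, left-tailed).
t = d̄/(s_d/√n) = -215/(567/√41) = -2.43
df = n − 1 = 40
p-value = P(T ≤ -2.43) ≈ 0.010
Since p ≈ 0.010 < α = 0.05, reject H0; the evidence is statistically significant.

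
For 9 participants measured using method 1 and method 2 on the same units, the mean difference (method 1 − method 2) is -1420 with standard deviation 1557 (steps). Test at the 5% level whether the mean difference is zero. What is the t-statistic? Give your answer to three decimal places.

H0: μ_d = 0; H1: μ_d ≠ 0 (paired t-test on the differences, two-sided).
t = d̄/(s_d/√n) = -1420/(1557/√9) = -2.736
df = n − 1 = 8
Two-sided p-value ≈ 0.0256
Since p ≈ 0.0256 < α = 0.05, reject H0; the data support H1.

-2.736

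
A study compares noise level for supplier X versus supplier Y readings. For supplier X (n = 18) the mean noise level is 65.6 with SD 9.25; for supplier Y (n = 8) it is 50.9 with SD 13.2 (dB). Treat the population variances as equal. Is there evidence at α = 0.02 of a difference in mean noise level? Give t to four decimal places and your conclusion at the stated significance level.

Let group 1 = supplier X, group 2 = supplier Y. H0: μ_1 = μ_2; H1: μ_1 ≠ μ_2 (two-sample pooled-variance t-test, two-sided).
s_p² = [(18−1)·9.25² + (8−1)·13.2²]/(18+8−2) = 111.427
t = (65.6 − 50.9)/√[111.427·(1/18 + 1/8)] = 3.2773
df = n₁ + n₂ − 2 = 24
Two-sided p-value ≈ 0.0032
Since p ≈ 0.0032 < α = 0.02, reject H0; the data support H1.

t = 3.2773; reject H0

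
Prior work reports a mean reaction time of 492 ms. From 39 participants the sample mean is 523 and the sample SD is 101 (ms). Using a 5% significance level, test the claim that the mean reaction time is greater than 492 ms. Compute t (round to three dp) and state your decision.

t = 1.917; reject H0

H0: μ = 492; H1: μ > 492 (one-sample t-test, right-tailed).
t = (x̄ − μ₀)/(s/√n) = (523 − 492)/(101/√39) = 1.917
df = n − 1 = 38
p-value = P(T ≥ 1.917) ≈ 0.031
Since p ≈ 0.031 < α = 0.05, reject H0; the evidence is statistically significant.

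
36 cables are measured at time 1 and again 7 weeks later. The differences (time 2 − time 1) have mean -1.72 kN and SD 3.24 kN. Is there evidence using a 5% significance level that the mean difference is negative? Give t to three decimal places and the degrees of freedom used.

t = -3.185, df = 35

H0: μ_d = 0; H1: μ_d < 0 (paired t-test on the differences, left-tailed).
t = d̄/(s_d/√n) = -1.72/(3.24/√36) = -3.185
df = n − 1 = 35
p-value = P(T ≤ -3.185) ≈ 0.002
Since p ≈ 0.002 < α = 0.05, reject H0; the evidence is statistically significant.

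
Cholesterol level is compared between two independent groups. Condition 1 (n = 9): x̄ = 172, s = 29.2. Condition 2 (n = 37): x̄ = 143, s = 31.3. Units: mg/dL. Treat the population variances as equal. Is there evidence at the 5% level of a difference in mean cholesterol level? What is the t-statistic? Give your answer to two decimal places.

2.52

Let group 1 = condition 1, group 2 = condition 2. H0: μ_1 = μ_2; H1: μ_1 ≠ μ_2 (two-sample pooled-variance t-test, two-sided).
s_p² = [(9−1)·29.2² + (37−1)·31.3²]/(9+37−2) = 956.59
t = (172 − 143)/√[956.59·(1/9 + 1/37)] = 2.52
df = n₁ + n₂ − 2 = 44
Two-sided p-value ≈ 0.015
Since p ≈ 0.015 < α = 0.05, reject H0; the data support H1.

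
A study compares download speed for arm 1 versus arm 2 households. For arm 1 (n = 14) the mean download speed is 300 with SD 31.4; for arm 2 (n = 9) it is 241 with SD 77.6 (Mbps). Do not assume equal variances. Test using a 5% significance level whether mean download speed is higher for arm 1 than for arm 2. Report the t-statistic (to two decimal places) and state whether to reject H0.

Let group 1 = arm 1, group 2 = arm 2. H0: μ_1 = μ_2; H1: μ_1 > μ_2 (Welch's two-sample t-test, right-tailed).
t = (x̄_1 − x̄_2)/√(s_1²/n_1 + s_2²/n_2) = (300 − 241)/√(31.4²/14 + 77.6²/9) = 2.17
Welch–Satterthwaite df ≈ 9.71
p-value = P(T ≥ 2.17) ≈ 0.028
Since p ≈ 0.028 < α = 0.05, reject H0; the evidence is statistically significant.

t = 2.17; reject H0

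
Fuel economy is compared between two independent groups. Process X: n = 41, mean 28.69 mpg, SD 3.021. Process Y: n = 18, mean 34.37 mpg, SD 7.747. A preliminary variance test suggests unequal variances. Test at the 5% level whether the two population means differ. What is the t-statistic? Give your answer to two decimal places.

Let group 1 = process X, group 2 = process Y. H0: μ_1 = μ_2; H1: μ_1 ≠ μ_2 (Welch's two-sample t-test, two-sided).
t = (x̄_1 − x̄_2)/√(s_1²/n_1 + s_2²/n_2) = (28.69 − 34.37)/√(3.021²/41 + 7.747²/18) = -3.01
Welch–Satterthwaite df ≈ 19.31
Two-sided p-value ≈ 0.007
Since p ≈ 0.007 < α = 0.05, reject H0; the data support H1.

-3.01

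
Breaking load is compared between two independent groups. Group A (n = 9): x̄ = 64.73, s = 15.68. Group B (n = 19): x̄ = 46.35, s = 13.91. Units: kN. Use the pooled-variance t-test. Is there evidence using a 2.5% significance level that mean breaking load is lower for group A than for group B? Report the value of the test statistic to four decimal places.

Let group 1 = group A, group 2 = group B. H0: μ_1 = μ_2; H1: μ_1 < μ_2 (two-sample pooled-variance t-test, left-tailed).
s_p² = [(9−1)·15.68² + (19−1)·13.91²]/(9+19−2) = 209.603
t = (64.73 − 46.35)/√[209.603·(1/9 + 1/19)] = 3.1374
df = n₁ + n₂ − 2 = 26
p-value = P(T ≤ 3.1374) ≈ 0.998
Since p ≈ 0.998 > α = 0.025, fail to reject H0; the data do not provide sufficient evidence against H0.

3.1374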